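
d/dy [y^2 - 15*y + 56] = 2*y - 15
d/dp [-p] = -1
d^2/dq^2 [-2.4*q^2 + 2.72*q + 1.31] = -4.80000000000000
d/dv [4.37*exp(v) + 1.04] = 4.37*exp(v)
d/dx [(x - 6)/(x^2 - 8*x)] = (-x^2 + 12*x - 48)/(x^2*(x^2 - 16*x + 64))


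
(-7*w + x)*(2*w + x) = -14*w^2 - 5*w*x + x^2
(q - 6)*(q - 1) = q^2 - 7*q + 6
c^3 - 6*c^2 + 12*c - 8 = (c - 2)^3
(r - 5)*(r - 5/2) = r^2 - 15*r/2 + 25/2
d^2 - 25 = (d - 5)*(d + 5)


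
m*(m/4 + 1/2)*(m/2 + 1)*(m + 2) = m^4/8 + 3*m^3/4 + 3*m^2/2 + m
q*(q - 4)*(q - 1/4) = q^3 - 17*q^2/4 + q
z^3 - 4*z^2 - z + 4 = (z - 4)*(z - 1)*(z + 1)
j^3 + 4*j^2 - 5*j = j*(j - 1)*(j + 5)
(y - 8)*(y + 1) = y^2 - 7*y - 8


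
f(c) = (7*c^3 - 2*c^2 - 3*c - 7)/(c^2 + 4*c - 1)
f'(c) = (-2*c - 4)*(7*c^3 - 2*c^2 - 3*c - 7)/(c^2 + 4*c - 1)^2 + (21*c^2 - 4*c - 3)/(c^2 + 4*c - 1)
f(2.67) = 6.19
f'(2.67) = 4.66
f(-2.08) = 14.50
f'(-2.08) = -19.72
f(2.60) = 5.86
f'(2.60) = 4.62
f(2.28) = 4.41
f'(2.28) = 4.45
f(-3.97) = 415.16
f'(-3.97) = -1768.92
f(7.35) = 32.06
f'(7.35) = 6.10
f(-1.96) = 12.31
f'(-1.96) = -16.91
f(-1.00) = 3.25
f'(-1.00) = -3.88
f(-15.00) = -146.57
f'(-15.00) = 5.92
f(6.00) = 23.98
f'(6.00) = 5.85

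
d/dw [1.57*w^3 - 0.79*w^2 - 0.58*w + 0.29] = 4.71*w^2 - 1.58*w - 0.58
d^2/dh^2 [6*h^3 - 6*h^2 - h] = 36*h - 12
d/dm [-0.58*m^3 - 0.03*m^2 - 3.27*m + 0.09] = -1.74*m^2 - 0.06*m - 3.27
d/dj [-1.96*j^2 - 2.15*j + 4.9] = -3.92*j - 2.15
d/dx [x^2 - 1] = 2*x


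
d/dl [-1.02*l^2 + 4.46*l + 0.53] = 4.46 - 2.04*l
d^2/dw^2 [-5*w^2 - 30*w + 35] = -10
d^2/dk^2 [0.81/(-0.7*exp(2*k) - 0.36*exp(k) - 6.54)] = (-0.81*(1.4*exp(k) + 0.36)*(2.8*exp(k) + 0.72)*exp(k) + (2.268*exp(k) + 0.2916)*(0.7*exp(2*k) + 0.36*exp(k) + 6.54))*exp(k)/(0.7*exp(2*k) + 0.36*exp(k) + 6.54)^3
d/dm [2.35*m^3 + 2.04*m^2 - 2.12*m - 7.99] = 7.05*m^2 + 4.08*m - 2.12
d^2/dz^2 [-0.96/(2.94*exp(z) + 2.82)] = (7.959168 - 8.297856*exp(z))*exp(z)/(2.94*exp(z) + 2.82)^3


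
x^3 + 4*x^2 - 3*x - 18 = (x - 2)*(x + 3)^2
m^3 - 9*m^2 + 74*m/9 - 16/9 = (m - 8)*(m - 2/3)*(m - 1/3)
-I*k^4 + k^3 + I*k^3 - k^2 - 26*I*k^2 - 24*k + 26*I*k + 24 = (k - 4*I)*(k - I)*(k + 6*I)*(-I*k + I)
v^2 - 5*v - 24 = (v - 8)*(v + 3)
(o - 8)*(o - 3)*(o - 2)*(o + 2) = o^4 - 11*o^3 + 20*o^2 + 44*o - 96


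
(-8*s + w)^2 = 64*s^2 - 16*s*w + w^2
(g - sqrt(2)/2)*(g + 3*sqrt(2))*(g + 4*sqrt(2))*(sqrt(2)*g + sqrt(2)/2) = sqrt(2)*g^4 + sqrt(2)*g^3/2 + 13*g^3 + 13*g^2/2 + 17*sqrt(2)*g^2 - 24*g + 17*sqrt(2)*g/2 - 12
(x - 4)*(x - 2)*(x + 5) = x^3 - x^2 - 22*x + 40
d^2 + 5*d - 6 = (d - 1)*(d + 6)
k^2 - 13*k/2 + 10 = (k - 4)*(k - 5/2)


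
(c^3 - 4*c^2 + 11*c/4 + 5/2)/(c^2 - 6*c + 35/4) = (2*c^2 - 3*c - 2)/(2*c - 7)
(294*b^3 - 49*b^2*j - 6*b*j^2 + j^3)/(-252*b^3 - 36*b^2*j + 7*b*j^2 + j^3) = (-7*b + j)/(6*b + j)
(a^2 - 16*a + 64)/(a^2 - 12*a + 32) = (a - 8)/(a - 4)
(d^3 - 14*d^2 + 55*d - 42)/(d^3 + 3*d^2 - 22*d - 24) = (d^3 - 14*d^2 + 55*d - 42)/(d^3 + 3*d^2 - 22*d - 24)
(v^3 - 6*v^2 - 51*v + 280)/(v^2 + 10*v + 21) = (v^2 - 13*v + 40)/(v + 3)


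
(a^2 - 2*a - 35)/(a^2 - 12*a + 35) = (a + 5)/(a - 5)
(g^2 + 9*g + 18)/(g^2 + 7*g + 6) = (g + 3)/(g + 1)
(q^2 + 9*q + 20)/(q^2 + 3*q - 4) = (q + 5)/(q - 1)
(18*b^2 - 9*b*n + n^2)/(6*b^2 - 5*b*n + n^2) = (6*b - n)/(2*b - n)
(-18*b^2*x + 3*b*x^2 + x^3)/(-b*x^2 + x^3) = (18*b^2 - 3*b*x - x^2)/(x*(b - x))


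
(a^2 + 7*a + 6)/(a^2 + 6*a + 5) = (a + 6)/(a + 5)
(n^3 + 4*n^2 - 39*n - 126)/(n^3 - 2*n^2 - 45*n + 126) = (n + 3)/(n - 3)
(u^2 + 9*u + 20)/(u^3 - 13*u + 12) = (u + 5)/(u^2 - 4*u + 3)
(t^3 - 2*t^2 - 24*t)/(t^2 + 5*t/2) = 2*(t^2 - 2*t - 24)/(2*t + 5)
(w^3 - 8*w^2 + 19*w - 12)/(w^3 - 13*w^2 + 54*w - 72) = (w - 1)/(w - 6)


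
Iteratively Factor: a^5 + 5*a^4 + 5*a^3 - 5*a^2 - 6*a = (a + 3)*(a^4 + 2*a^3 - a^2 - 2*a) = (a + 1)*(a + 3)*(a^3 + a^2 - 2*a) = a*(a + 1)*(a + 3)*(a^2 + a - 2) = a*(a - 1)*(a + 1)*(a + 3)*(a + 2)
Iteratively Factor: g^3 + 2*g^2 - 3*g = (g)*(g^2 + 2*g - 3) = g*(g + 3)*(g - 1)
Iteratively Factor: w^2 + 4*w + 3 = (w + 3)*(w + 1)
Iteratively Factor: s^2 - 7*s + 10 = (s - 2)*(s - 5)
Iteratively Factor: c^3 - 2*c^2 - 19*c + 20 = (c + 4)*(c^2 - 6*c + 5) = (c - 5)*(c + 4)*(c - 1)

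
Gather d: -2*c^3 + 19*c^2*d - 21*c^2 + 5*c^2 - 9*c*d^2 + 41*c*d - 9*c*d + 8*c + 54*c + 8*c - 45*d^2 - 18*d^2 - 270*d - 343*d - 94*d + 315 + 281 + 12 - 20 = -2*c^3 - 16*c^2 + 70*c + d^2*(-9*c - 63) + d*(19*c^2 + 32*c - 707) + 588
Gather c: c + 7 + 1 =c + 8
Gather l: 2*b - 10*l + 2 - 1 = 2*b - 10*l + 1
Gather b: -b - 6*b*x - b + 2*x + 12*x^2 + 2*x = b*(-6*x - 2) + 12*x^2 + 4*x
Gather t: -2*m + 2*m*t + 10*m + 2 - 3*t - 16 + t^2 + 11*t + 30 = 8*m + t^2 + t*(2*m + 8) + 16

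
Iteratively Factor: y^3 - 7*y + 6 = (y - 2)*(y^2 + 2*y - 3) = (y - 2)*(y - 1)*(y + 3)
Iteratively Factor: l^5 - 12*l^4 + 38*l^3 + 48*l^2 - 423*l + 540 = (l - 3)*(l^4 - 9*l^3 + 11*l^2 + 81*l - 180) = (l - 5)*(l - 3)*(l^3 - 4*l^2 - 9*l + 36) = (l - 5)*(l - 3)*(l + 3)*(l^2 - 7*l + 12) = (l - 5)*(l - 3)^2*(l + 3)*(l - 4)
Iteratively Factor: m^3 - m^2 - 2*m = (m - 2)*(m^2 + m) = m*(m - 2)*(m + 1)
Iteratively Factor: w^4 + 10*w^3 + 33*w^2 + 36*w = (w)*(w^3 + 10*w^2 + 33*w + 36) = w*(w + 3)*(w^2 + 7*w + 12) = w*(w + 3)*(w + 4)*(w + 3)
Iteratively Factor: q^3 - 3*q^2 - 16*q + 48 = (q - 4)*(q^2 + q - 12) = (q - 4)*(q - 3)*(q + 4)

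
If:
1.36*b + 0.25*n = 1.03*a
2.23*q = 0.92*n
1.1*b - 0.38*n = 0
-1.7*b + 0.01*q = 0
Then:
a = 0.00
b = 0.00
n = 0.00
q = 0.00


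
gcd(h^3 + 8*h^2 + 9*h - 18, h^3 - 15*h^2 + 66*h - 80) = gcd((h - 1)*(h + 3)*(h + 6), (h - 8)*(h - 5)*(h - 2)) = 1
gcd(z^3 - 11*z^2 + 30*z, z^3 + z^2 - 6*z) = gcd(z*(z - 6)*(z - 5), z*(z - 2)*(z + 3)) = z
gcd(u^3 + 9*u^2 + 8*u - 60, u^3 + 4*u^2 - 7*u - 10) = u^2 + 3*u - 10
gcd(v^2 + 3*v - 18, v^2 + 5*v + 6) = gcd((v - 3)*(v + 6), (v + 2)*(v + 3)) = 1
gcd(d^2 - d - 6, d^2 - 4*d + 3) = d - 3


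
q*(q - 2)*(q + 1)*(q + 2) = q^4 + q^3 - 4*q^2 - 4*q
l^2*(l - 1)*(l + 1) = l^4 - l^2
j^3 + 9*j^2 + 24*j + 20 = (j + 2)^2*(j + 5)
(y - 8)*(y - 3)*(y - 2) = y^3 - 13*y^2 + 46*y - 48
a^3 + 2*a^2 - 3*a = a*(a - 1)*(a + 3)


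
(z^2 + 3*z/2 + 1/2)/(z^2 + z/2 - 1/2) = (2*z + 1)/(2*z - 1)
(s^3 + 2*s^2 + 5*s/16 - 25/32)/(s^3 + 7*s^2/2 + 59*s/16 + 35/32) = (8*s^2 + 6*s - 5)/(8*s^2 + 18*s + 7)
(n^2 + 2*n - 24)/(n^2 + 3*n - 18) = (n - 4)/(n - 3)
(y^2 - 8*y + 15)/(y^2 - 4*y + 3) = (y - 5)/(y - 1)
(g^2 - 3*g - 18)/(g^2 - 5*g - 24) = (g - 6)/(g - 8)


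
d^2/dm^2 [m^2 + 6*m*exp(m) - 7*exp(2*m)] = 6*m*exp(m) - 28*exp(2*m) + 12*exp(m) + 2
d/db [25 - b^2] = -2*b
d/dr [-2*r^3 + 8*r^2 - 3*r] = -6*r^2 + 16*r - 3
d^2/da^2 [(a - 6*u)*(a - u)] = 2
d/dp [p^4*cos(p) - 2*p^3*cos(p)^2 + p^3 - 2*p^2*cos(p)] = p*(-p^3*sin(p) + 2*p^2*sin(2*p) + 4*p^2*cos(p) + 2*p*sin(p) - 3*p*cos(2*p) - 4*cos(p))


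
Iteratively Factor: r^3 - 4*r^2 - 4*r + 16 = (r - 4)*(r^2 - 4) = (r - 4)*(r - 2)*(r + 2)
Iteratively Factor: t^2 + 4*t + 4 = (t + 2)*(t + 2)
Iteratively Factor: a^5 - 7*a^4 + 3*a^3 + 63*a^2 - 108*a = (a + 3)*(a^4 - 10*a^3 + 33*a^2 - 36*a) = (a - 3)*(a + 3)*(a^3 - 7*a^2 + 12*a) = (a - 3)^2*(a + 3)*(a^2 - 4*a) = a*(a - 3)^2*(a + 3)*(a - 4)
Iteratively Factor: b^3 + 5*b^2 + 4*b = (b)*(b^2 + 5*b + 4) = b*(b + 1)*(b + 4)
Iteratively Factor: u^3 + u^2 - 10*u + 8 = (u - 2)*(u^2 + 3*u - 4) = (u - 2)*(u + 4)*(u - 1)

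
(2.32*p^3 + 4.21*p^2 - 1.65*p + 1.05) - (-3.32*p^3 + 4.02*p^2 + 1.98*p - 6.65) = 5.64*p^3 + 0.19*p^2 - 3.63*p + 7.7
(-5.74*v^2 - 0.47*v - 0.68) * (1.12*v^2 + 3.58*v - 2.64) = -6.4288*v^4 - 21.0756*v^3 + 12.7094*v^2 - 1.1936*v + 1.7952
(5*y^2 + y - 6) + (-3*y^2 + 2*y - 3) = 2*y^2 + 3*y - 9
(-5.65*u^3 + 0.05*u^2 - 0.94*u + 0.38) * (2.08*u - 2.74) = -11.752*u^4 + 15.585*u^3 - 2.0922*u^2 + 3.366*u - 1.0412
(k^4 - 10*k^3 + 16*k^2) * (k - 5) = k^5 - 15*k^4 + 66*k^3 - 80*k^2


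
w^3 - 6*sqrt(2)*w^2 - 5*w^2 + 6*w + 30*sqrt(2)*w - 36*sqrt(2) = (w - 3)*(w - 2)*(w - 6*sqrt(2))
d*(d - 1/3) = d^2 - d/3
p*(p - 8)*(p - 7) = p^3 - 15*p^2 + 56*p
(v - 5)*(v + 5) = v^2 - 25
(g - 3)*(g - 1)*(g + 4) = g^3 - 13*g + 12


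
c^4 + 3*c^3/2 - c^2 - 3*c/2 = c*(c - 1)*(c + 1)*(c + 3/2)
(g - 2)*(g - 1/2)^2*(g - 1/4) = g^4 - 13*g^3/4 + 3*g^2 - 17*g/16 + 1/8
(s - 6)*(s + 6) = s^2 - 36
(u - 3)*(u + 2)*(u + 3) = u^3 + 2*u^2 - 9*u - 18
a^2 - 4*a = a*(a - 4)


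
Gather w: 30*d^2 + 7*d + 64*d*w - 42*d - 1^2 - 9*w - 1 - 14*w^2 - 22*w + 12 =30*d^2 - 35*d - 14*w^2 + w*(64*d - 31) + 10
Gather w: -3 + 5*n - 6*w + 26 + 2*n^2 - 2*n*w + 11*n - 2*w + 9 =2*n^2 + 16*n + w*(-2*n - 8) + 32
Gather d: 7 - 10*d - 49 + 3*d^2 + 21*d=3*d^2 + 11*d - 42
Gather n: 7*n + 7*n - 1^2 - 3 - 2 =14*n - 6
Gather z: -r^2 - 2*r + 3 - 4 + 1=-r^2 - 2*r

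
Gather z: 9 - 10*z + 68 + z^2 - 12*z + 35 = z^2 - 22*z + 112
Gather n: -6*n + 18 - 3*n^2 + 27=-3*n^2 - 6*n + 45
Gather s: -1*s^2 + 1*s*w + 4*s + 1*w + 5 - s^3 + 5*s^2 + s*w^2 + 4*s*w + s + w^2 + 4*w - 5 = -s^3 + 4*s^2 + s*(w^2 + 5*w + 5) + w^2 + 5*w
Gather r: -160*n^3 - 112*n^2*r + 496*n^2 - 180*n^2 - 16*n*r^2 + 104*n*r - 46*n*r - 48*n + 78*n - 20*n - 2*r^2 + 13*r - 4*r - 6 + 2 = -160*n^3 + 316*n^2 + 10*n + r^2*(-16*n - 2) + r*(-112*n^2 + 58*n + 9) - 4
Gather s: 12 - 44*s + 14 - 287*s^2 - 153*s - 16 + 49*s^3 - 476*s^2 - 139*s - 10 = 49*s^3 - 763*s^2 - 336*s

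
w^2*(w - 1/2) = w^3 - w^2/2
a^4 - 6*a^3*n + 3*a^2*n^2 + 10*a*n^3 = a*(a - 5*n)*(a - 2*n)*(a + n)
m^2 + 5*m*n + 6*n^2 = (m + 2*n)*(m + 3*n)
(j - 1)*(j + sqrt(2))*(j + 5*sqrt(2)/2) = j^3 - j^2 + 7*sqrt(2)*j^2/2 - 7*sqrt(2)*j/2 + 5*j - 5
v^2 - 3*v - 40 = (v - 8)*(v + 5)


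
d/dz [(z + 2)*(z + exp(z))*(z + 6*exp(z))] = (z + 2)*(z + exp(z))*(6*exp(z) + 1) + (z + 2)*(z + 6*exp(z))*(exp(z) + 1) + (z + exp(z))*(z + 6*exp(z))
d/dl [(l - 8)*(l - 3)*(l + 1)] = 3*l^2 - 20*l + 13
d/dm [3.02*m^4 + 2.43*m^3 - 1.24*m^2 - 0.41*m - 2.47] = 12.08*m^3 + 7.29*m^2 - 2.48*m - 0.41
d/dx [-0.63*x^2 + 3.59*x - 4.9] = 3.59 - 1.26*x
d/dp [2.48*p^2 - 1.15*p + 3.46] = 4.96*p - 1.15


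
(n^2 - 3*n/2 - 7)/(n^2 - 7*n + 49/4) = 2*(n + 2)/(2*n - 7)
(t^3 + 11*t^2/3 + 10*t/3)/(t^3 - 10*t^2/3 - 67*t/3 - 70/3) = t/(t - 7)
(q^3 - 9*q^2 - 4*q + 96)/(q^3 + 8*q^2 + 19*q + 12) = (q^2 - 12*q + 32)/(q^2 + 5*q + 4)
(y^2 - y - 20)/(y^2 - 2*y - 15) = (y + 4)/(y + 3)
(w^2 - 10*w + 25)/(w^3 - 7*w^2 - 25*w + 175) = (w - 5)/(w^2 - 2*w - 35)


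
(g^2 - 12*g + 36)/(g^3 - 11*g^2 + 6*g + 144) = (g - 6)/(g^2 - 5*g - 24)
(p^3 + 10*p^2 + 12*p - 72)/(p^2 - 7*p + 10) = (p^2 + 12*p + 36)/(p - 5)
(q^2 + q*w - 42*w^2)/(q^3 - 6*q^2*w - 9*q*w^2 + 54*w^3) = (q + 7*w)/(q^2 - 9*w^2)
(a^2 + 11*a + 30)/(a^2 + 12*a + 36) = (a + 5)/(a + 6)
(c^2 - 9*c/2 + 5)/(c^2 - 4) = (c - 5/2)/(c + 2)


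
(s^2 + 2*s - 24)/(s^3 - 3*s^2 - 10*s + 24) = (s + 6)/(s^2 + s - 6)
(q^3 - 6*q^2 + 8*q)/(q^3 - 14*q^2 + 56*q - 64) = q/(q - 8)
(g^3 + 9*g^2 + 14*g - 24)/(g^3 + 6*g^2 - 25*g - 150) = (g^2 + 3*g - 4)/(g^2 - 25)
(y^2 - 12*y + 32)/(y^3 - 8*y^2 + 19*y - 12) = (y - 8)/(y^2 - 4*y + 3)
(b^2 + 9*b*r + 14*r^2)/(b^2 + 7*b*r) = (b + 2*r)/b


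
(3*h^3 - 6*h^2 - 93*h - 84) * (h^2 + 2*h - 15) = 3*h^5 - 150*h^3 - 180*h^2 + 1227*h + 1260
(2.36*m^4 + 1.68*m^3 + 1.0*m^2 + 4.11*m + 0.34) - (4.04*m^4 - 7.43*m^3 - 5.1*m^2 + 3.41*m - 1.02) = -1.68*m^4 + 9.11*m^3 + 6.1*m^2 + 0.7*m + 1.36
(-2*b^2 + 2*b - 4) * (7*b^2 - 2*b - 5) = -14*b^4 + 18*b^3 - 22*b^2 - 2*b + 20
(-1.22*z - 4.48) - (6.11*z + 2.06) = -7.33*z - 6.54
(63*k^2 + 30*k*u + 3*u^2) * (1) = 63*k^2 + 30*k*u + 3*u^2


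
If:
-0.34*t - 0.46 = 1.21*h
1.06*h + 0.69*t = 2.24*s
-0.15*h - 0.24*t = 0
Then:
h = -0.46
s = -0.13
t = 0.29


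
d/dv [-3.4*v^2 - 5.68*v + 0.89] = -6.8*v - 5.68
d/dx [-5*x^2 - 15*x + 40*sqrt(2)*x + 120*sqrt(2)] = -10*x - 15 + 40*sqrt(2)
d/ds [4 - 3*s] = -3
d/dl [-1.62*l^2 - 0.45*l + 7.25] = -3.24*l - 0.45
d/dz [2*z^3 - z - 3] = 6*z^2 - 1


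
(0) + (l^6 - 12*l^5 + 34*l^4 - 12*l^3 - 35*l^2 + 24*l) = l^6 - 12*l^5 + 34*l^4 - 12*l^3 - 35*l^2 + 24*l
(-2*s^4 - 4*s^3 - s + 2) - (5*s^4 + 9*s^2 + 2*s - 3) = -7*s^4 - 4*s^3 - 9*s^2 - 3*s + 5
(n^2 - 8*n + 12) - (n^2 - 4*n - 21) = 33 - 4*n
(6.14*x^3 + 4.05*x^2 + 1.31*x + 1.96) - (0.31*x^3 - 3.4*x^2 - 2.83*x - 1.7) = 5.83*x^3 + 7.45*x^2 + 4.14*x + 3.66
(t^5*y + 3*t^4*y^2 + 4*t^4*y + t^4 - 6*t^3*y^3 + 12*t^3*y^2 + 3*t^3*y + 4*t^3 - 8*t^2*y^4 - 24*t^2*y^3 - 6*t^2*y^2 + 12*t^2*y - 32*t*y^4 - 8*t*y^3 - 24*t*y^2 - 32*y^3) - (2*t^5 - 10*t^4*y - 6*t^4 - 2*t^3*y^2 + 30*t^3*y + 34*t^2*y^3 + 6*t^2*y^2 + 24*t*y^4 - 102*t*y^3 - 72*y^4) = t^5*y - 2*t^5 + 3*t^4*y^2 + 14*t^4*y + 7*t^4 - 6*t^3*y^3 + 14*t^3*y^2 - 27*t^3*y + 4*t^3 - 8*t^2*y^4 - 58*t^2*y^3 - 12*t^2*y^2 + 12*t^2*y - 56*t*y^4 + 94*t*y^3 - 24*t*y^2 + 72*y^4 - 32*y^3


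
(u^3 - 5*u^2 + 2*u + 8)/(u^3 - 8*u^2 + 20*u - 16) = (u + 1)/(u - 2)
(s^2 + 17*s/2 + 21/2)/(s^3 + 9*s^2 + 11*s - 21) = (s + 3/2)/(s^2 + 2*s - 3)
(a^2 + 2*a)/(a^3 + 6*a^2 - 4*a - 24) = a/(a^2 + 4*a - 12)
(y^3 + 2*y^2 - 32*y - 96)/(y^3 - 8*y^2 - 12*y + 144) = (y + 4)/(y - 6)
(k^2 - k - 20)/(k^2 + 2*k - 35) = (k + 4)/(k + 7)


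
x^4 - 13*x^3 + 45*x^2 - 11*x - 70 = (x - 7)*(x - 5)*(x - 2)*(x + 1)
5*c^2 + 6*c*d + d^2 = (c + d)*(5*c + d)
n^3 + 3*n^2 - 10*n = n*(n - 2)*(n + 5)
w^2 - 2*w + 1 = (w - 1)^2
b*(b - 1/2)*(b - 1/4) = b^3 - 3*b^2/4 + b/8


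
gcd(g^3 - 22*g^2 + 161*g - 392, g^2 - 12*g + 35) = g - 7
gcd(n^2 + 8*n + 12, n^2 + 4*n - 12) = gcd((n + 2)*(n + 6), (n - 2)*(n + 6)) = n + 6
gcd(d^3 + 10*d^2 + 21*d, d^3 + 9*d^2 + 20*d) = d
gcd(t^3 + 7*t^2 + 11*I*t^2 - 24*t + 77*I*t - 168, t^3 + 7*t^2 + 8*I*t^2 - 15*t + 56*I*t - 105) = t^2 + t*(7 + 3*I) + 21*I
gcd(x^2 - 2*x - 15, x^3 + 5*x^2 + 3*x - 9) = x + 3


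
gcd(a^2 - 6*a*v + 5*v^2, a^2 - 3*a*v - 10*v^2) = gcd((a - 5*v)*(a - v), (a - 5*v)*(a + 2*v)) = -a + 5*v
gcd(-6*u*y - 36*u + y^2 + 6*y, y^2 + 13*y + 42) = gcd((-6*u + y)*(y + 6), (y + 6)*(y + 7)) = y + 6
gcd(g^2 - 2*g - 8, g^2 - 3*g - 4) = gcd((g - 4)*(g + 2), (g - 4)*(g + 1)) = g - 4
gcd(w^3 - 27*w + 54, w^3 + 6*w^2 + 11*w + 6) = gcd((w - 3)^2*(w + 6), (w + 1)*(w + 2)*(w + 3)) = 1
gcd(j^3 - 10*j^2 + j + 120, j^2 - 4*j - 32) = j - 8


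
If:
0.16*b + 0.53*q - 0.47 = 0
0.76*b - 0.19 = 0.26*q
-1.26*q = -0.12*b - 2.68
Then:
No Solution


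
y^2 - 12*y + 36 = (y - 6)^2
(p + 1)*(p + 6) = p^2 + 7*p + 6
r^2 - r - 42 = (r - 7)*(r + 6)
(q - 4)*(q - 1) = q^2 - 5*q + 4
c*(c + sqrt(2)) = c^2 + sqrt(2)*c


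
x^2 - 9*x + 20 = (x - 5)*(x - 4)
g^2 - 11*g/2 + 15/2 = (g - 3)*(g - 5/2)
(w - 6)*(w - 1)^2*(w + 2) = w^4 - 6*w^3 - 3*w^2 + 20*w - 12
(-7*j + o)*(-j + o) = 7*j^2 - 8*j*o + o^2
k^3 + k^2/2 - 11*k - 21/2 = (k - 7/2)*(k + 1)*(k + 3)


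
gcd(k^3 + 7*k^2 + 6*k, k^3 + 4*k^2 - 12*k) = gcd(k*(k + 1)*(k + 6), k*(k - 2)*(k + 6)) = k^2 + 6*k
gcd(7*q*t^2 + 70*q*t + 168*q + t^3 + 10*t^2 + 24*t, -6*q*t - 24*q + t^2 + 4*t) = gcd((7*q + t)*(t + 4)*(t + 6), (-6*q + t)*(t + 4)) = t + 4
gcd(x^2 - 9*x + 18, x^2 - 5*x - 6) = x - 6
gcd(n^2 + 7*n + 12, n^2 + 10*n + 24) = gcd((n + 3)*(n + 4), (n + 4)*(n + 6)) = n + 4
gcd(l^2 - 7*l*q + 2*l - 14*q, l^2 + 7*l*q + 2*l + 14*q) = l + 2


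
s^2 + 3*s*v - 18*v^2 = (s - 3*v)*(s + 6*v)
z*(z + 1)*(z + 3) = z^3 + 4*z^2 + 3*z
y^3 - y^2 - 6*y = y*(y - 3)*(y + 2)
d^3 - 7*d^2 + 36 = (d - 6)*(d - 3)*(d + 2)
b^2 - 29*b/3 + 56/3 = (b - 7)*(b - 8/3)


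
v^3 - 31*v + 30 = (v - 5)*(v - 1)*(v + 6)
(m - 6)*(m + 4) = m^2 - 2*m - 24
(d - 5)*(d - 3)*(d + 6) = d^3 - 2*d^2 - 33*d + 90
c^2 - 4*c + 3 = (c - 3)*(c - 1)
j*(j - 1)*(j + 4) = j^3 + 3*j^2 - 4*j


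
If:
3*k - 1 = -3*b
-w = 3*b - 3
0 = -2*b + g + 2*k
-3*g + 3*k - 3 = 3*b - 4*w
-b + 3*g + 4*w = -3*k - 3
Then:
No Solution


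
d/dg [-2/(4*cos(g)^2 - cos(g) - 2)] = 2*(1 - 8*cos(g))*sin(g)/(cos(g) - 2*cos(2*g))^2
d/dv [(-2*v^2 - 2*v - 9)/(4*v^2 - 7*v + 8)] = (22*v^2 + 40*v - 79)/(16*v^4 - 56*v^3 + 113*v^2 - 112*v + 64)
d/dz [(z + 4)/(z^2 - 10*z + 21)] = (z^2 - 10*z - 2*(z - 5)*(z + 4) + 21)/(z^2 - 10*z + 21)^2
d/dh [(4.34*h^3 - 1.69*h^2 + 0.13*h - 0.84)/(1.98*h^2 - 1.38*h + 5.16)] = (8.5932*h^4 - 11.9784*h^3 + 69.258*h^2 - 14.1144*h - 0.4884)/(3.9204*h^4 - 5.4648*h^3 + 22.338*h^2 - 14.2416*h + 26.6256)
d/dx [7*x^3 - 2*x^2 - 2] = x*(21*x - 4)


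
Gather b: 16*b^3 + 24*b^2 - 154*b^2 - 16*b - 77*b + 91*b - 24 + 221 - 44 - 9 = 16*b^3 - 130*b^2 - 2*b + 144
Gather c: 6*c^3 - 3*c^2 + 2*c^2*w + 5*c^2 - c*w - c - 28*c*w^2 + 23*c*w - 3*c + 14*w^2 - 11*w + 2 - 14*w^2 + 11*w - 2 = 6*c^3 + c^2*(2*w + 2) + c*(-28*w^2 + 22*w - 4)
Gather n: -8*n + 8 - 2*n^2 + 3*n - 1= -2*n^2 - 5*n + 7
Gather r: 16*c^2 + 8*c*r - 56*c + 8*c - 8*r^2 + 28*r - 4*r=16*c^2 - 48*c - 8*r^2 + r*(8*c + 24)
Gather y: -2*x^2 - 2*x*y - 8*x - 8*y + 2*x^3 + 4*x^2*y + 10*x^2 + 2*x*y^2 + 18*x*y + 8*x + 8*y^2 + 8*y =2*x^3 + 8*x^2 + y^2*(2*x + 8) + y*(4*x^2 + 16*x)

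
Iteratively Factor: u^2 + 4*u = (u + 4)*(u)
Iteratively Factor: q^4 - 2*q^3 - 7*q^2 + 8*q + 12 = (q - 3)*(q^3 + q^2 - 4*q - 4) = (q - 3)*(q + 1)*(q^2 - 4) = (q - 3)*(q + 1)*(q + 2)*(q - 2)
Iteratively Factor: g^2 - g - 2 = (g + 1)*(g - 2)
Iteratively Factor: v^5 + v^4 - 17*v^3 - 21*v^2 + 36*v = (v + 3)*(v^4 - 2*v^3 - 11*v^2 + 12*v) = v*(v + 3)*(v^3 - 2*v^2 - 11*v + 12) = v*(v - 4)*(v + 3)*(v^2 + 2*v - 3) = v*(v - 4)*(v + 3)^2*(v - 1)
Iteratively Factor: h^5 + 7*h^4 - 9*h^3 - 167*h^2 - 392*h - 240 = (h + 1)*(h^4 + 6*h^3 - 15*h^2 - 152*h - 240) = (h + 1)*(h + 4)*(h^3 + 2*h^2 - 23*h - 60) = (h + 1)*(h + 4)^2*(h^2 - 2*h - 15) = (h + 1)*(h + 3)*(h + 4)^2*(h - 5)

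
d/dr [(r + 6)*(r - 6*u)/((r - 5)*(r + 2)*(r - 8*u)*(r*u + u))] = (-(r - 5)*(r + 1)*(r + 2)*(r + 6)*(r - 6*u) + 2*(r - 5)*(r + 1)*(r + 2)*(r - 8*u)*(r - 3*u + 3) - (r - 5)*(r + 1)*(r + 6)*(r - 8*u)*(r - 6*u) - (r - 5)*(r + 2)*(r + 6)*(r - 8*u)*(r - 6*u) - (r + 1)*(r + 2)*(r + 6)*(r - 8*u)*(r - 6*u))/(u*(r - 5)^2*(r + 1)^2*(r + 2)^2*(r - 8*u)^2)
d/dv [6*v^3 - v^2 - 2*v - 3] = 18*v^2 - 2*v - 2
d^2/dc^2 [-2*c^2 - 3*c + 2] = -4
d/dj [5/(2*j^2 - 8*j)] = 5*(2 - j)/(j^2*(j - 4)^2)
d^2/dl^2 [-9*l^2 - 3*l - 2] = -18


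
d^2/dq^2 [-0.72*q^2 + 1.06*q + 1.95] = -1.44000000000000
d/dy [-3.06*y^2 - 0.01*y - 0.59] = -6.12*y - 0.01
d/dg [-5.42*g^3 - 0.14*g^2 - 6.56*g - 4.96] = -16.26*g^2 - 0.28*g - 6.56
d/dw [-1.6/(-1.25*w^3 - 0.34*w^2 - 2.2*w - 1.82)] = (-6.0*w^2 - 1.088*w - 3.52)/(1.25*w^3 + 0.34*w^2 + 2.2*w + 1.82)^2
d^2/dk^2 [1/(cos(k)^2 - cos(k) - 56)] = (4*sin(k)^4 - 227*sin(k)^2 - 209*cos(k)/4 - 3*cos(3*k)/4 + 109)/(sin(k)^2 + cos(k) + 55)^3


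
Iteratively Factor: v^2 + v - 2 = (v - 1)*(v + 2)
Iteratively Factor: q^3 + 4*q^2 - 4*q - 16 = (q - 2)*(q^2 + 6*q + 8) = (q - 2)*(q + 4)*(q + 2)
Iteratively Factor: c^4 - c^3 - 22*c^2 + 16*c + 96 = (c + 2)*(c^3 - 3*c^2 - 16*c + 48) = (c - 3)*(c + 2)*(c^2 - 16) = (c - 4)*(c - 3)*(c + 2)*(c + 4)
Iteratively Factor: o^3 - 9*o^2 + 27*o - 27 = (o - 3)*(o^2 - 6*o + 9) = (o - 3)^2*(o - 3)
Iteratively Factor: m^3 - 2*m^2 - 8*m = (m)*(m^2 - 2*m - 8) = m*(m + 2)*(m - 4)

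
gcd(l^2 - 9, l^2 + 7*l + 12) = l + 3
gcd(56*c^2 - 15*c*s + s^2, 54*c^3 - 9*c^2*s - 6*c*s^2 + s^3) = 1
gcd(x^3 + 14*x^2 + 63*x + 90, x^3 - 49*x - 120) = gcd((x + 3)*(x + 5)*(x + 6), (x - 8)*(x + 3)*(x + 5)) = x^2 + 8*x + 15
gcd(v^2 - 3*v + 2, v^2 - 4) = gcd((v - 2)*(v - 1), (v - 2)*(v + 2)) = v - 2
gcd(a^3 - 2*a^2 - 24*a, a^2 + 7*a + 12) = a + 4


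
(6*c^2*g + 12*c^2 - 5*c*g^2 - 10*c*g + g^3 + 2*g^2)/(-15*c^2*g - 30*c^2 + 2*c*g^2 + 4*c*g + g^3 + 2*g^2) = (-2*c + g)/(5*c + g)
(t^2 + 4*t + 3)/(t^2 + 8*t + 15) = (t + 1)/(t + 5)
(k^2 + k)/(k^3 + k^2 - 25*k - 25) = k/(k^2 - 25)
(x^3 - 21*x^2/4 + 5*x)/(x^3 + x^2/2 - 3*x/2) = (4*x^2 - 21*x + 20)/(2*(2*x^2 + x - 3))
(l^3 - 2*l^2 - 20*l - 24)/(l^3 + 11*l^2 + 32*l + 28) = (l - 6)/(l + 7)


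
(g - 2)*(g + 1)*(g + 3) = g^3 + 2*g^2 - 5*g - 6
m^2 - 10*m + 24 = (m - 6)*(m - 4)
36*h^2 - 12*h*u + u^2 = (-6*h + u)^2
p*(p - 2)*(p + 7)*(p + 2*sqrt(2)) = p^4 + 2*sqrt(2)*p^3 + 5*p^3 - 14*p^2 + 10*sqrt(2)*p^2 - 28*sqrt(2)*p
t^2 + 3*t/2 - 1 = (t - 1/2)*(t + 2)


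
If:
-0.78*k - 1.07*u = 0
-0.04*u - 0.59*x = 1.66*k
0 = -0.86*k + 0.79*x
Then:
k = 0.00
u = 0.00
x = 0.00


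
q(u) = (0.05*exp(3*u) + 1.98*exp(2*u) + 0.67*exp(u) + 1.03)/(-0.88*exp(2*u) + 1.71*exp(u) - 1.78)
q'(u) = (1.76*exp(2*u) - 1.71*exp(u))*(0.05*exp(3*u) + 1.98*exp(2*u) + 0.67*exp(u) + 1.03)/(-0.88*exp(2*u) + 1.71*exp(u) - 1.78)^2 + (0.15*exp(3*u) + 3.96*exp(2*u) + 0.67*exp(u))/(-0.88*exp(2*u) + 1.71*exp(u) - 1.78)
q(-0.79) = -1.47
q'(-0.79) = -1.47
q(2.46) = -3.52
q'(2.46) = -0.12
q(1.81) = -3.74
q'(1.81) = 0.85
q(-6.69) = -0.58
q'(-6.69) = -0.00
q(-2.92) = -0.63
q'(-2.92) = -0.06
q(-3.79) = -0.60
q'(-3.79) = -0.02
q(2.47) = -3.52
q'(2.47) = -0.13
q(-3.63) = -0.60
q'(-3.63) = -0.03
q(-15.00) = -0.58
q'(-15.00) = 0.00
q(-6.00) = -0.58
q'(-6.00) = 0.00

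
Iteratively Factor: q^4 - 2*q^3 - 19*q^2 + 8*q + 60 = (q + 3)*(q^3 - 5*q^2 - 4*q + 20) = (q - 5)*(q + 3)*(q^2 - 4) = (q - 5)*(q - 2)*(q + 3)*(q + 2)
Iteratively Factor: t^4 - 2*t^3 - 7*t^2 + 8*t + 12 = (t - 2)*(t^3 - 7*t - 6) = (t - 2)*(t + 1)*(t^2 - t - 6) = (t - 3)*(t - 2)*(t + 1)*(t + 2)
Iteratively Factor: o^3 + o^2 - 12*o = (o)*(o^2 + o - 12) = o*(o - 3)*(o + 4)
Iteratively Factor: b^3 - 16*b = (b - 4)*(b^2 + 4*b) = (b - 4)*(b + 4)*(b)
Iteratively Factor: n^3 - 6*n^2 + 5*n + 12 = (n - 4)*(n^2 - 2*n - 3) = (n - 4)*(n - 3)*(n + 1)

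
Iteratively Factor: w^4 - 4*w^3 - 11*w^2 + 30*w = (w - 2)*(w^3 - 2*w^2 - 15*w) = (w - 2)*(w + 3)*(w^2 - 5*w) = w*(w - 2)*(w + 3)*(w - 5)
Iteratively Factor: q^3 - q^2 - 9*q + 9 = (q - 1)*(q^2 - 9) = (q - 1)*(q + 3)*(q - 3)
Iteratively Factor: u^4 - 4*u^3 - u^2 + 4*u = (u)*(u^3 - 4*u^2 - u + 4) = u*(u - 1)*(u^2 - 3*u - 4) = u*(u - 1)*(u + 1)*(u - 4)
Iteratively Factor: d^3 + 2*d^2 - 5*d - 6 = (d - 2)*(d^2 + 4*d + 3) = (d - 2)*(d + 1)*(d + 3)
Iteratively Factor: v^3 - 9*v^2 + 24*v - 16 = (v - 4)*(v^2 - 5*v + 4) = (v - 4)^2*(v - 1)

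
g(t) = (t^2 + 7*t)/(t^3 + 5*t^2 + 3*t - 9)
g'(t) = (2*t + 7)/(t^3 + 5*t^2 + 3*t - 9) + (t^2 + 7*t)*(-3*t^2 - 10*t - 3)/(t^3 + 5*t^2 + 3*t - 9)^2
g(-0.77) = 0.54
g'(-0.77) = -0.80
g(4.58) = 0.26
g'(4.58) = -0.06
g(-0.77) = 0.54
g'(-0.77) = -0.80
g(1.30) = 1.95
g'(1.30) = -5.66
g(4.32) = 0.27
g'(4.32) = -0.07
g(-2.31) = 6.87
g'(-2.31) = -19.36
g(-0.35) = 0.25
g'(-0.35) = -0.67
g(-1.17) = 0.94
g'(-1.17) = -1.23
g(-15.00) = -0.05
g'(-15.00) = 0.00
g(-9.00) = -0.05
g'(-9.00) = 0.01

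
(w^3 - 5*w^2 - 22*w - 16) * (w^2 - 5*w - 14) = w^5 - 10*w^4 - 11*w^3 + 164*w^2 + 388*w + 224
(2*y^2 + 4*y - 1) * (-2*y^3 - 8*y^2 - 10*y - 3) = -4*y^5 - 24*y^4 - 50*y^3 - 38*y^2 - 2*y + 3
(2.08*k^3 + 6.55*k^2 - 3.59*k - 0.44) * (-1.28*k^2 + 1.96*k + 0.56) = -2.6624*k^5 - 4.3072*k^4 + 18.598*k^3 - 2.8052*k^2 - 2.8728*k - 0.2464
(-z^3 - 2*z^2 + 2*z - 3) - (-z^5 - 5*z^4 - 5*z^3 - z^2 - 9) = z^5 + 5*z^4 + 4*z^3 - z^2 + 2*z + 6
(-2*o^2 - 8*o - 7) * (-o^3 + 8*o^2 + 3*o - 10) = 2*o^5 - 8*o^4 - 63*o^3 - 60*o^2 + 59*o + 70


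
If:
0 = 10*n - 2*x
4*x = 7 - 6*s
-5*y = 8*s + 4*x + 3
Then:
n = 3*y/4 + 37/20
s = -5*y/2 - 5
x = 15*y/4 + 37/4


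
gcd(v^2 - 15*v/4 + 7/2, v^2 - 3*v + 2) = v - 2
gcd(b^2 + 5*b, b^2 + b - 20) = b + 5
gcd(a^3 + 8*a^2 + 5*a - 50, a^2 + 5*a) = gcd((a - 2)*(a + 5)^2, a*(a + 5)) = a + 5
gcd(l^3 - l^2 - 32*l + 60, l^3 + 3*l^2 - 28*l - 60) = l^2 + l - 30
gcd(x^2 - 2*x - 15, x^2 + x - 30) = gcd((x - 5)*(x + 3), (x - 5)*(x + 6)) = x - 5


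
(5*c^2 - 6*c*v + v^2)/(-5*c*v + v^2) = (-c + v)/v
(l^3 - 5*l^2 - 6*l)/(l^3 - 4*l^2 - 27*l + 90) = l*(l + 1)/(l^2 + 2*l - 15)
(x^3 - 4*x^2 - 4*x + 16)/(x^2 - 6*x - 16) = (x^2 - 6*x + 8)/(x - 8)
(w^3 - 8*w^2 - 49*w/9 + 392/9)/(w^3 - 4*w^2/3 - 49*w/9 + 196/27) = 3*(w - 8)/(3*w - 4)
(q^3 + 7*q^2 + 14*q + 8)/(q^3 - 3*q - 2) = (q^2 + 6*q + 8)/(q^2 - q - 2)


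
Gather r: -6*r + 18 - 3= 15 - 6*r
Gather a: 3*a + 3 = 3*a + 3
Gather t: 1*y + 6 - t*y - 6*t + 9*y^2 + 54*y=t*(-y - 6) + 9*y^2 + 55*y + 6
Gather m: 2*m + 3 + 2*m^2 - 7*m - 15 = 2*m^2 - 5*m - 12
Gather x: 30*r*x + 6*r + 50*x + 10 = 6*r + x*(30*r + 50) + 10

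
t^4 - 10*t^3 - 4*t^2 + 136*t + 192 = (t - 8)*(t - 6)*(t + 2)^2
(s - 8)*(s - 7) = s^2 - 15*s + 56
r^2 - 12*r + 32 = (r - 8)*(r - 4)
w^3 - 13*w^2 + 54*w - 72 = (w - 6)*(w - 4)*(w - 3)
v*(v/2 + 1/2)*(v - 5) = v^3/2 - 2*v^2 - 5*v/2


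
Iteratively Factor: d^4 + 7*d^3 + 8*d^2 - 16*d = (d + 4)*(d^3 + 3*d^2 - 4*d) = (d - 1)*(d + 4)*(d^2 + 4*d) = d*(d - 1)*(d + 4)*(d + 4)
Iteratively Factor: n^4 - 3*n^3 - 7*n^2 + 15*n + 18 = (n + 2)*(n^3 - 5*n^2 + 3*n + 9) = (n - 3)*(n + 2)*(n^2 - 2*n - 3) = (n - 3)^2*(n + 2)*(n + 1)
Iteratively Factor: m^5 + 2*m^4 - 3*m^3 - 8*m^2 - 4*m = (m - 2)*(m^4 + 4*m^3 + 5*m^2 + 2*m) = (m - 2)*(m + 1)*(m^3 + 3*m^2 + 2*m) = m*(m - 2)*(m + 1)*(m^2 + 3*m + 2) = m*(m - 2)*(m + 1)*(m + 2)*(m + 1)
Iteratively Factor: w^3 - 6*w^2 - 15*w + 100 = (w - 5)*(w^2 - w - 20) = (w - 5)^2*(w + 4)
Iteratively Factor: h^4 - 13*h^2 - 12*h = (h + 3)*(h^3 - 3*h^2 - 4*h) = (h + 1)*(h + 3)*(h^2 - 4*h) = h*(h + 1)*(h + 3)*(h - 4)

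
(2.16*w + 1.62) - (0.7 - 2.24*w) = 4.4*w + 0.92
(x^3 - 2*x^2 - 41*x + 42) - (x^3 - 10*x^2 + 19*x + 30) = 8*x^2 - 60*x + 12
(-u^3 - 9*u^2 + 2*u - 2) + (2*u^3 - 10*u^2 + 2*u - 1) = u^3 - 19*u^2 + 4*u - 3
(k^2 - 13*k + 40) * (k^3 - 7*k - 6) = k^5 - 13*k^4 + 33*k^3 + 85*k^2 - 202*k - 240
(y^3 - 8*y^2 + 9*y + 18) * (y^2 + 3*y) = y^5 - 5*y^4 - 15*y^3 + 45*y^2 + 54*y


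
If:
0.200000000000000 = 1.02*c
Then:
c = 0.20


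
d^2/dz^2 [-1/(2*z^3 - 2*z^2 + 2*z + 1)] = 4*((3*z - 1)*(2*z^3 - 2*z^2 + 2*z + 1) - 2*(3*z^2 - 2*z + 1)^2)/(2*z^3 - 2*z^2 + 2*z + 1)^3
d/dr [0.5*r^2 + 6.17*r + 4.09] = 1.0*r + 6.17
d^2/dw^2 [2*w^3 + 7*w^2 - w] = 12*w + 14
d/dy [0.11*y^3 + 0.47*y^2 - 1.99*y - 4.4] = 0.33*y^2 + 0.94*y - 1.99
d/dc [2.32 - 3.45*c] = -3.45000000000000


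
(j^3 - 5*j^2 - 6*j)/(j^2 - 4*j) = (j^2 - 5*j - 6)/(j - 4)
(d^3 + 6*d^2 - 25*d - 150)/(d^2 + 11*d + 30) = d - 5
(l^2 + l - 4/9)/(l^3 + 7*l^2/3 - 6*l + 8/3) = (9*l^2 + 9*l - 4)/(3*(3*l^3 + 7*l^2 - 18*l + 8))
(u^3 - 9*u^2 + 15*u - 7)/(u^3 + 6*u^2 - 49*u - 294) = (u^2 - 2*u + 1)/(u^2 + 13*u + 42)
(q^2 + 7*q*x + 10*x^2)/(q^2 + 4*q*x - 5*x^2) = (-q - 2*x)/(-q + x)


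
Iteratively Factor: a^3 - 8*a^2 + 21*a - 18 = (a - 3)*(a^2 - 5*a + 6) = (a - 3)^2*(a - 2)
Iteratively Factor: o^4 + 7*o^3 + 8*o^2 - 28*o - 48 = (o + 4)*(o^3 + 3*o^2 - 4*o - 12) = (o + 2)*(o + 4)*(o^2 + o - 6) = (o + 2)*(o + 3)*(o + 4)*(o - 2)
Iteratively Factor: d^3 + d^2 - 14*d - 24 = (d + 2)*(d^2 - d - 12) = (d - 4)*(d + 2)*(d + 3)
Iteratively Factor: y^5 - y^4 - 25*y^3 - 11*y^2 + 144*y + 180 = (y - 5)*(y^4 + 4*y^3 - 5*y^2 - 36*y - 36) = (y - 5)*(y - 3)*(y^3 + 7*y^2 + 16*y + 12) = (y - 5)*(y - 3)*(y + 2)*(y^2 + 5*y + 6) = (y - 5)*(y - 3)*(y + 2)*(y + 3)*(y + 2)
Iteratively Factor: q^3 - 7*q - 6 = (q + 1)*(q^2 - q - 6) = (q + 1)*(q + 2)*(q - 3)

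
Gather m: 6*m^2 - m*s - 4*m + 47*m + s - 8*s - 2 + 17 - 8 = 6*m^2 + m*(43 - s) - 7*s + 7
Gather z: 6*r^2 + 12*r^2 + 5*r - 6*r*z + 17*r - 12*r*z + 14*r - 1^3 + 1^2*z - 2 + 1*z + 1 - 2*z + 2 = 18*r^2 - 18*r*z + 36*r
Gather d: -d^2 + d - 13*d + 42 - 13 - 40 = -d^2 - 12*d - 11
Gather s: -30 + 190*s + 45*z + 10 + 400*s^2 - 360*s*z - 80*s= 400*s^2 + s*(110 - 360*z) + 45*z - 20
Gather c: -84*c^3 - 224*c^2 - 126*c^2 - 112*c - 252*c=-84*c^3 - 350*c^2 - 364*c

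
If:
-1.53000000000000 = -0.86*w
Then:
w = 1.78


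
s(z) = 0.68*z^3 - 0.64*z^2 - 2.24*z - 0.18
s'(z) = 2.04*z^2 - 1.28*z - 2.24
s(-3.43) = -27.47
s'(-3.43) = 26.15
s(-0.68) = 0.83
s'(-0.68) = -0.43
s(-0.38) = 0.54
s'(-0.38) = -1.46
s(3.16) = 7.81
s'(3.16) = 14.09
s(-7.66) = -326.20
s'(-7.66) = 127.26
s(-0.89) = 0.83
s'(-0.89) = 0.52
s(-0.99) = 0.75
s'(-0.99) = 1.03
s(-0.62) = 0.80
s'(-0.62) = -0.66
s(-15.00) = -2405.58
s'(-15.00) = 475.96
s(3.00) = 5.70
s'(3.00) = 12.28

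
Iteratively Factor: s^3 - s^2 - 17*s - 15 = (s + 3)*(s^2 - 4*s - 5) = (s + 1)*(s + 3)*(s - 5)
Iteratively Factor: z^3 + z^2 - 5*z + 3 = (z - 1)*(z^2 + 2*z - 3) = (z - 1)*(z + 3)*(z - 1)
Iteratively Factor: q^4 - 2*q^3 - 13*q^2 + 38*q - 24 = (q - 1)*(q^3 - q^2 - 14*q + 24) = (q - 2)*(q - 1)*(q^2 + q - 12) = (q - 3)*(q - 2)*(q - 1)*(q + 4)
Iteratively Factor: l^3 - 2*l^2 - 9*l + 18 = (l + 3)*(l^2 - 5*l + 6) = (l - 2)*(l + 3)*(l - 3)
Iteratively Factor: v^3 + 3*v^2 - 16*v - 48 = (v + 3)*(v^2 - 16) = (v + 3)*(v + 4)*(v - 4)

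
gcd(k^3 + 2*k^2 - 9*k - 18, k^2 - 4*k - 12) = k + 2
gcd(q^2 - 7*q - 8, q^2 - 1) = q + 1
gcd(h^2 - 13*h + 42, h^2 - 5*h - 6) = h - 6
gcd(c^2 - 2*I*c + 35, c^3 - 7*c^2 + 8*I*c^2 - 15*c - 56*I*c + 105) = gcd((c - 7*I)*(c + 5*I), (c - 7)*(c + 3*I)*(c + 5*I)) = c + 5*I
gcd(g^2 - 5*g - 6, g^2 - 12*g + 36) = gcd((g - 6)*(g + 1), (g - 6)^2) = g - 6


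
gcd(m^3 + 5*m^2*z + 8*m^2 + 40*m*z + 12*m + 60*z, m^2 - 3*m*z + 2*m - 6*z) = m + 2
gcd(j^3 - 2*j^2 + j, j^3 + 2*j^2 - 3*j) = j^2 - j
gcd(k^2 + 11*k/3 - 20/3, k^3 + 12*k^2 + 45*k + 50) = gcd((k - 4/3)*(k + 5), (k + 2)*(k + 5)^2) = k + 5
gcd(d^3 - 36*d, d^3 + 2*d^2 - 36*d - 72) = d^2 - 36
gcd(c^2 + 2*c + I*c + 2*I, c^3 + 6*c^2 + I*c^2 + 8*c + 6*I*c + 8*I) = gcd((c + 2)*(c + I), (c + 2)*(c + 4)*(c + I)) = c^2 + c*(2 + I) + 2*I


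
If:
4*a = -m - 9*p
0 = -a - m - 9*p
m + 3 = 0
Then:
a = 0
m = -3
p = 1/3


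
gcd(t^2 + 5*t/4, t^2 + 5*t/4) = t^2 + 5*t/4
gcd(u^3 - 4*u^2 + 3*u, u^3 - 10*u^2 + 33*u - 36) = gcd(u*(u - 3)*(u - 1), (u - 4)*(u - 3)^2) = u - 3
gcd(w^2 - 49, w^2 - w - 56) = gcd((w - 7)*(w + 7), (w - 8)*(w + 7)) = w + 7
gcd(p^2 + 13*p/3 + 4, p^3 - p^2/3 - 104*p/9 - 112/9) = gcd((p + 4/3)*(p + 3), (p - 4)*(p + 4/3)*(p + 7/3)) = p + 4/3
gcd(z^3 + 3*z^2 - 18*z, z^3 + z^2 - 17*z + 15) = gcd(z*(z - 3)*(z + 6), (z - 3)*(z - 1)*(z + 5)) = z - 3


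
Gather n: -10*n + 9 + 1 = 10 - 10*n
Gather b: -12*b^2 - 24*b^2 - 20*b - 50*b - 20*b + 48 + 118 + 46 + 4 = -36*b^2 - 90*b + 216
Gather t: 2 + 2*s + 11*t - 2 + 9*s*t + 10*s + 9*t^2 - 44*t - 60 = 12*s + 9*t^2 + t*(9*s - 33) - 60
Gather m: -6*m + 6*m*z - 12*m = m*(6*z - 18)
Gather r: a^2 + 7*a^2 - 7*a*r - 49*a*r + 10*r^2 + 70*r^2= 8*a^2 - 56*a*r + 80*r^2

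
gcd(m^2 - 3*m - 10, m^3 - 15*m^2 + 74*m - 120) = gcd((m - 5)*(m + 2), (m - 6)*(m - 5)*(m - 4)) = m - 5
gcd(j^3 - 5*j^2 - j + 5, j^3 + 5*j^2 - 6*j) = j - 1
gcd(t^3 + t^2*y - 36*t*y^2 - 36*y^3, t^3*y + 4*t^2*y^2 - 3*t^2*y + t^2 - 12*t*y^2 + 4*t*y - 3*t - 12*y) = 1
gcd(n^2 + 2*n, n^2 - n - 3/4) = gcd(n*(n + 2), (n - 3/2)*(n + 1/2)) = 1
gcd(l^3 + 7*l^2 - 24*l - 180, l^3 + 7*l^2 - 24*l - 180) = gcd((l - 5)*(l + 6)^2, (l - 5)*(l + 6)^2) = l^3 + 7*l^2 - 24*l - 180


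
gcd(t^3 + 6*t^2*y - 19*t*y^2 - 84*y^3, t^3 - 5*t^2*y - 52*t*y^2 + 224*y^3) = -t^2 - 3*t*y + 28*y^2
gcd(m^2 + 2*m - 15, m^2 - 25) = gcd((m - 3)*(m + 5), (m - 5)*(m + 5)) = m + 5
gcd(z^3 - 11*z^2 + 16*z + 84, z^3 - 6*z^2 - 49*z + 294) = z^2 - 13*z + 42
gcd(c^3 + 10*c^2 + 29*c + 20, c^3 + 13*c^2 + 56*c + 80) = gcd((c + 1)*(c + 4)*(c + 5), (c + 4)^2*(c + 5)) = c^2 + 9*c + 20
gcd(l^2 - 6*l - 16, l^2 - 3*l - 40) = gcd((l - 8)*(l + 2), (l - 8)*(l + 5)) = l - 8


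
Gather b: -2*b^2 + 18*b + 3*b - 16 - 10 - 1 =-2*b^2 + 21*b - 27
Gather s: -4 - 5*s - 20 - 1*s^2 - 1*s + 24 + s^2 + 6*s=0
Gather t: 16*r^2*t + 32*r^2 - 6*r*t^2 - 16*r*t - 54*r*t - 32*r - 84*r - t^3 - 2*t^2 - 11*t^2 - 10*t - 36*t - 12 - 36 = 32*r^2 - 116*r - t^3 + t^2*(-6*r - 13) + t*(16*r^2 - 70*r - 46) - 48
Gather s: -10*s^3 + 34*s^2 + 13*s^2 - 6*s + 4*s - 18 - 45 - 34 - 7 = -10*s^3 + 47*s^2 - 2*s - 104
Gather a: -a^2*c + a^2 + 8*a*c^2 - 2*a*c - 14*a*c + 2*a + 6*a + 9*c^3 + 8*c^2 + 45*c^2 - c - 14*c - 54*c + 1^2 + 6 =a^2*(1 - c) + a*(8*c^2 - 16*c + 8) + 9*c^3 + 53*c^2 - 69*c + 7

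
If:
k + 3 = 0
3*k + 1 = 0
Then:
No Solution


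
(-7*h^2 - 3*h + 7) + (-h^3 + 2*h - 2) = -h^3 - 7*h^2 - h + 5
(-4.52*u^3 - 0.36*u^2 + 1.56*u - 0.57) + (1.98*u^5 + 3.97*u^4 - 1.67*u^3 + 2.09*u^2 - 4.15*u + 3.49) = 1.98*u^5 + 3.97*u^4 - 6.19*u^3 + 1.73*u^2 - 2.59*u + 2.92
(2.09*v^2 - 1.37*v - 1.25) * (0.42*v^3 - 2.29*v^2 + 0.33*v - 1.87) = 0.8778*v^5 - 5.3615*v^4 + 3.302*v^3 - 1.4979*v^2 + 2.1494*v + 2.3375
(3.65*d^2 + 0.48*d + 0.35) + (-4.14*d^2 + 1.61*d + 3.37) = -0.49*d^2 + 2.09*d + 3.72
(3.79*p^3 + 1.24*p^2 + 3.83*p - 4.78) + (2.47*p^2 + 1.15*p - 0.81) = 3.79*p^3 + 3.71*p^2 + 4.98*p - 5.59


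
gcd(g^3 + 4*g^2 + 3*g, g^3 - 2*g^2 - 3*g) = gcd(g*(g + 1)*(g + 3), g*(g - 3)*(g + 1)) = g^2 + g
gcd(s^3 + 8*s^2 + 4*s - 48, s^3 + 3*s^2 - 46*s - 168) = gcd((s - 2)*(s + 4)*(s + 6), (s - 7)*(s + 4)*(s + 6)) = s^2 + 10*s + 24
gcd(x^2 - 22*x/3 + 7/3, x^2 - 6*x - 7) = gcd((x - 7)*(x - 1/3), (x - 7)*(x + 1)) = x - 7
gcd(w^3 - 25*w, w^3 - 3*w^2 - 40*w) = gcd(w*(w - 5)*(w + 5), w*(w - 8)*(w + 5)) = w^2 + 5*w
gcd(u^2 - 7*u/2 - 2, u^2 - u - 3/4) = u + 1/2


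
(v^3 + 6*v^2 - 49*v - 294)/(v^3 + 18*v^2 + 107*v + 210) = (v - 7)/(v + 5)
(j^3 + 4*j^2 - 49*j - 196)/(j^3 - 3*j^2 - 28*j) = (j + 7)/j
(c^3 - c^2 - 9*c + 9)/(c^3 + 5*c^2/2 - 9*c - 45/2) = 2*(c - 1)/(2*c + 5)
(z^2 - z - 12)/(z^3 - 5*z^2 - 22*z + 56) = (z^2 - z - 12)/(z^3 - 5*z^2 - 22*z + 56)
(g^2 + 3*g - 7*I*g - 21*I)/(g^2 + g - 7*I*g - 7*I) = (g + 3)/(g + 1)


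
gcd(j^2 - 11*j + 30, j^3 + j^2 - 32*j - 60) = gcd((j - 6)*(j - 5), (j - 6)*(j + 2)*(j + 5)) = j - 6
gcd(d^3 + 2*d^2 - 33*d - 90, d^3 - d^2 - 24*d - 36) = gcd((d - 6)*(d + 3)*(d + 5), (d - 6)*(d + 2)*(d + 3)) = d^2 - 3*d - 18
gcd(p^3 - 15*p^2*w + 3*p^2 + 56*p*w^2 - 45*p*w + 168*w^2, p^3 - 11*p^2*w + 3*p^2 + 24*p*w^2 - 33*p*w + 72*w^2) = p^2 - 8*p*w + 3*p - 24*w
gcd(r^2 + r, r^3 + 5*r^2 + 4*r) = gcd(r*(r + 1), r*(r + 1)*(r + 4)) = r^2 + r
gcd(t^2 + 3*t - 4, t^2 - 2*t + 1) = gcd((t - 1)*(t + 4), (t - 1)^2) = t - 1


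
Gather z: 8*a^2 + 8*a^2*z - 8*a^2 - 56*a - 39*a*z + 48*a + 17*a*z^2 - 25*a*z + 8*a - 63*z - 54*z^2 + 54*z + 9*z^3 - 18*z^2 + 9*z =9*z^3 + z^2*(17*a - 72) + z*(8*a^2 - 64*a)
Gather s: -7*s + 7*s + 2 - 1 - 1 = 0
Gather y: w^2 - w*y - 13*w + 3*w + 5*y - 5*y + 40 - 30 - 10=w^2 - w*y - 10*w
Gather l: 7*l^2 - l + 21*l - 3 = 7*l^2 + 20*l - 3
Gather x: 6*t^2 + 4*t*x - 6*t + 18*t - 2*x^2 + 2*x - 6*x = 6*t^2 + 12*t - 2*x^2 + x*(4*t - 4)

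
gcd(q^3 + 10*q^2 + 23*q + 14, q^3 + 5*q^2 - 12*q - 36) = q + 2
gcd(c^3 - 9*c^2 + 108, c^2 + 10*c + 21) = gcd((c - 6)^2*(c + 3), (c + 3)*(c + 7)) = c + 3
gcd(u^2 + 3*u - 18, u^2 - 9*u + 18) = u - 3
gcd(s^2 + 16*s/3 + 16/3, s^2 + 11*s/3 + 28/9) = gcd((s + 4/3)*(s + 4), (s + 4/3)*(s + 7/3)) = s + 4/3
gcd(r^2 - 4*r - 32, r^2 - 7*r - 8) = r - 8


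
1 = 1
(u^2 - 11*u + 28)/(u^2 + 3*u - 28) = (u - 7)/(u + 7)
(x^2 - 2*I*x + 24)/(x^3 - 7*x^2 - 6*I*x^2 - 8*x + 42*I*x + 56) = (x^2 - 2*I*x + 24)/(x^3 + x^2*(-7 - 6*I) + x*(-8 + 42*I) + 56)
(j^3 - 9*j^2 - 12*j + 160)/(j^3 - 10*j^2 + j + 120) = (j + 4)/(j + 3)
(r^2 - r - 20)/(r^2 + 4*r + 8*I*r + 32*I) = (r - 5)/(r + 8*I)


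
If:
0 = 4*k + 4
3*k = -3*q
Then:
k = -1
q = 1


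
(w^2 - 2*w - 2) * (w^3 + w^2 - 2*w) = w^5 - w^4 - 6*w^3 + 2*w^2 + 4*w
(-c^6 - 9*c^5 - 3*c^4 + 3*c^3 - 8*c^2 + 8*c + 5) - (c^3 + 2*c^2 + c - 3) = -c^6 - 9*c^5 - 3*c^4 + 2*c^3 - 10*c^2 + 7*c + 8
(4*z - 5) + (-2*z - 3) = 2*z - 8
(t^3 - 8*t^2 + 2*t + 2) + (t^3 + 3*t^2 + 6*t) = 2*t^3 - 5*t^2 + 8*t + 2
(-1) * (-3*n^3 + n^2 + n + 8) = 3*n^3 - n^2 - n - 8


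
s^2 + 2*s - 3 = (s - 1)*(s + 3)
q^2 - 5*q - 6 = (q - 6)*(q + 1)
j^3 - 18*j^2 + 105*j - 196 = (j - 7)^2*(j - 4)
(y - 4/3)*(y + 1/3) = y^2 - y - 4/9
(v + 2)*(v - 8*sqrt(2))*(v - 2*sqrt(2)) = v^3 - 10*sqrt(2)*v^2 + 2*v^2 - 20*sqrt(2)*v + 32*v + 64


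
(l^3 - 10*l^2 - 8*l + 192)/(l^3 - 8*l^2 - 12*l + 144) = (l - 8)/(l - 6)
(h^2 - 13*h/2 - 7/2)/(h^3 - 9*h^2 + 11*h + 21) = (h + 1/2)/(h^2 - 2*h - 3)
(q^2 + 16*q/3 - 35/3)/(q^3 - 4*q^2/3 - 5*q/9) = 3*(q + 7)/(q*(3*q + 1))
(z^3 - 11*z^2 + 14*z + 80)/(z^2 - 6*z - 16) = z - 5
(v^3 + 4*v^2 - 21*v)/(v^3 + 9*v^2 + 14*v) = (v - 3)/(v + 2)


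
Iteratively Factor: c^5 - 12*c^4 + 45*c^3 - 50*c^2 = (c - 5)*(c^4 - 7*c^3 + 10*c^2) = c*(c - 5)*(c^3 - 7*c^2 + 10*c) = c*(c - 5)^2*(c^2 - 2*c) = c^2*(c - 5)^2*(c - 2)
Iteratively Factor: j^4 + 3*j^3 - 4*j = (j + 2)*(j^3 + j^2 - 2*j) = (j - 1)*(j + 2)*(j^2 + 2*j) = j*(j - 1)*(j + 2)*(j + 2)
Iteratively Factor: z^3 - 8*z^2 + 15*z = (z)*(z^2 - 8*z + 15) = z*(z - 3)*(z - 5)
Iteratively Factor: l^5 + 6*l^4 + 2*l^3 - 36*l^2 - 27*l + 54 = (l - 2)*(l^4 + 8*l^3 + 18*l^2 - 27) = (l - 2)*(l + 3)*(l^3 + 5*l^2 + 3*l - 9) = (l - 2)*(l - 1)*(l + 3)*(l^2 + 6*l + 9) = (l - 2)*(l - 1)*(l + 3)^2*(l + 3)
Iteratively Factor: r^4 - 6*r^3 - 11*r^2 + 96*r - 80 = (r - 5)*(r^3 - r^2 - 16*r + 16) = (r - 5)*(r + 4)*(r^2 - 5*r + 4) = (r - 5)*(r - 1)*(r + 4)*(r - 4)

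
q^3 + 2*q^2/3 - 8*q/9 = q*(q - 2/3)*(q + 4/3)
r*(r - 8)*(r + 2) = r^3 - 6*r^2 - 16*r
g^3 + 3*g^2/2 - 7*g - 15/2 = (g - 5/2)*(g + 1)*(g + 3)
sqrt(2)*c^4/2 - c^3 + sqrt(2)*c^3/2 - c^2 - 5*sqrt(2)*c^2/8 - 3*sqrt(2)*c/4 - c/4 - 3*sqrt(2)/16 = (c + 1/2)^2*(c - 3*sqrt(2)/2)*(sqrt(2)*c/2 + 1/2)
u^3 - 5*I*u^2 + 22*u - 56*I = (u - 7*I)*(u - 2*I)*(u + 4*I)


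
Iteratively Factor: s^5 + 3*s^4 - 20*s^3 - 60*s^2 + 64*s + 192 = (s + 2)*(s^4 + s^3 - 22*s^2 - 16*s + 96) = (s + 2)*(s + 4)*(s^3 - 3*s^2 - 10*s + 24) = (s - 2)*(s + 2)*(s + 4)*(s^2 - s - 12) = (s - 4)*(s - 2)*(s + 2)*(s + 4)*(s + 3)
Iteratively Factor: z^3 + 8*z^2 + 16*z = (z + 4)*(z^2 + 4*z) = z*(z + 4)*(z + 4)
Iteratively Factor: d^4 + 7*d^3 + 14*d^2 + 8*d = (d + 4)*(d^3 + 3*d^2 + 2*d) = (d + 2)*(d + 4)*(d^2 + d) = (d + 1)*(d + 2)*(d + 4)*(d)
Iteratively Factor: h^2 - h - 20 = (h + 4)*(h - 5)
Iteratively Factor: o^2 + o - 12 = (o + 4)*(o - 3)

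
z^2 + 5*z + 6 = (z + 2)*(z + 3)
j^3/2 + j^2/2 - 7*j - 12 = (j/2 + 1)*(j - 4)*(j + 3)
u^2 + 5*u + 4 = (u + 1)*(u + 4)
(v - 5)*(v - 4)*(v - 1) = v^3 - 10*v^2 + 29*v - 20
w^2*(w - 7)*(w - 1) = w^4 - 8*w^3 + 7*w^2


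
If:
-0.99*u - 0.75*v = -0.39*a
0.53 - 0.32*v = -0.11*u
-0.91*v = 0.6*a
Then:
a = -1.71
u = -1.53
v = 1.13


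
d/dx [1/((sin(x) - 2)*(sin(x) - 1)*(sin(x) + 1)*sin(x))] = 2*(-2*sin(x)^3 + 3*sin(x)^2 + sin(x) - 1)/((sin(x) - 2)^2*sin(x)^2*cos(x)^3)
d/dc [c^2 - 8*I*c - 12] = 2*c - 8*I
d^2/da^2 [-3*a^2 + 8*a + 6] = -6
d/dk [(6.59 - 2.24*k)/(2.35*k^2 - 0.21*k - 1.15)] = (5.264*k^2 - 30.973*k + 3.9599)/(5.5225*k^4 - 0.987*k^3 - 5.3609*k^2 + 0.483*k + 1.3225)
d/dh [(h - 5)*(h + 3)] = 2*h - 2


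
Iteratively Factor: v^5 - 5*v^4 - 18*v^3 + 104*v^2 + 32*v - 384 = (v - 4)*(v^4 - v^3 - 22*v^2 + 16*v + 96) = (v - 4)*(v + 4)*(v^3 - 5*v^2 - 2*v + 24) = (v - 4)^2*(v + 4)*(v^2 - v - 6) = (v - 4)^2*(v + 2)*(v + 4)*(v - 3)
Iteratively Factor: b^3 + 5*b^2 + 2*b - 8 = (b + 2)*(b^2 + 3*b - 4) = (b + 2)*(b + 4)*(b - 1)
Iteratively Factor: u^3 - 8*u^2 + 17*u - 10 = (u - 5)*(u^2 - 3*u + 2) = (u - 5)*(u - 1)*(u - 2)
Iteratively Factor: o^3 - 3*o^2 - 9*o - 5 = (o - 5)*(o^2 + 2*o + 1) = (o - 5)*(o + 1)*(o + 1)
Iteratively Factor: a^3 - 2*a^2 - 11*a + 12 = (a - 1)*(a^2 - a - 12) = (a - 4)*(a - 1)*(a + 3)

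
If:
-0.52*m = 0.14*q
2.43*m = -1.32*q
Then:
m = 0.00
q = 0.00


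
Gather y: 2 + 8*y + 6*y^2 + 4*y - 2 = 6*y^2 + 12*y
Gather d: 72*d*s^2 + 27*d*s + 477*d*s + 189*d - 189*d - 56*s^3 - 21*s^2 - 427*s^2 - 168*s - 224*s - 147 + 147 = d*(72*s^2 + 504*s) - 56*s^3 - 448*s^2 - 392*s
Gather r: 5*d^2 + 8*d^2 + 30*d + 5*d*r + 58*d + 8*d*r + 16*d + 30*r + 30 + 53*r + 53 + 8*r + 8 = 13*d^2 + 104*d + r*(13*d + 91) + 91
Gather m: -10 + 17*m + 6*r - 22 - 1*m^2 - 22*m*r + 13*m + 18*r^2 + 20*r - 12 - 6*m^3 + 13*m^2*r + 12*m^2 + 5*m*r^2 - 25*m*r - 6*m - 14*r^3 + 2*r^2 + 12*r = -6*m^3 + m^2*(13*r + 11) + m*(5*r^2 - 47*r + 24) - 14*r^3 + 20*r^2 + 38*r - 44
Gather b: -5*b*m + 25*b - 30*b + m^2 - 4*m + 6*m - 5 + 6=b*(-5*m - 5) + m^2 + 2*m + 1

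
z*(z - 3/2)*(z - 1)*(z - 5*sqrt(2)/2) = z^4 - 5*sqrt(2)*z^3/2 - 5*z^3/2 + 3*z^2/2 + 25*sqrt(2)*z^2/4 - 15*sqrt(2)*z/4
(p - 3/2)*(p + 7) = p^2 + 11*p/2 - 21/2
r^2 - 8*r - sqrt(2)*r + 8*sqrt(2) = (r - 8)*(r - sqrt(2))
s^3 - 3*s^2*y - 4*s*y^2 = s*(s - 4*y)*(s + y)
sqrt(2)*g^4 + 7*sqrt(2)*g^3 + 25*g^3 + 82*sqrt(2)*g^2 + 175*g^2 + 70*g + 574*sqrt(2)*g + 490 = (g + 7)*(g + 5*sqrt(2))*(g + 7*sqrt(2))*(sqrt(2)*g + 1)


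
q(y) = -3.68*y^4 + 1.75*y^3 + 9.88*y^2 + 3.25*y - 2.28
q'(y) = -14.72*y^3 + 5.25*y^2 + 19.76*y + 3.25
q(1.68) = 10.05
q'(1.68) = -18.53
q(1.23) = 11.50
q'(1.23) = 8.11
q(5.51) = -2783.65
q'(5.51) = -2190.90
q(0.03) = -2.17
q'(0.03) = 3.85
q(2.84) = -112.67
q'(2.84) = -235.47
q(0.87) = 7.07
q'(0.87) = 14.72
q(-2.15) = -59.62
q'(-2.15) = 131.33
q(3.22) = -226.56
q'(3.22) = -370.13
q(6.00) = -4018.38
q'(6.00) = -2868.71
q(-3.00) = -268.44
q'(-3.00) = 388.66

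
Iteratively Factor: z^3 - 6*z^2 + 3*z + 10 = (z - 5)*(z^2 - z - 2) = (z - 5)*(z - 2)*(z + 1)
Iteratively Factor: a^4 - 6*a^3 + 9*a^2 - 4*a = (a - 1)*(a^3 - 5*a^2 + 4*a) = a*(a - 1)*(a^2 - 5*a + 4) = a*(a - 4)*(a - 1)*(a - 1)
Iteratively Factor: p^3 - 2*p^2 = (p)*(p^2 - 2*p) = p*(p - 2)*(p)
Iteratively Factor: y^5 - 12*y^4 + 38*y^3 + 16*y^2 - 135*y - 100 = (y + 1)*(y^4 - 13*y^3 + 51*y^2 - 35*y - 100) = (y + 1)^2*(y^3 - 14*y^2 + 65*y - 100) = (y - 5)*(y + 1)^2*(y^2 - 9*y + 20) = (y - 5)^2*(y + 1)^2*(y - 4)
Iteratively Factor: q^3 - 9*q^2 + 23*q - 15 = (q - 1)*(q^2 - 8*q + 15) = (q - 5)*(q - 1)*(q - 3)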